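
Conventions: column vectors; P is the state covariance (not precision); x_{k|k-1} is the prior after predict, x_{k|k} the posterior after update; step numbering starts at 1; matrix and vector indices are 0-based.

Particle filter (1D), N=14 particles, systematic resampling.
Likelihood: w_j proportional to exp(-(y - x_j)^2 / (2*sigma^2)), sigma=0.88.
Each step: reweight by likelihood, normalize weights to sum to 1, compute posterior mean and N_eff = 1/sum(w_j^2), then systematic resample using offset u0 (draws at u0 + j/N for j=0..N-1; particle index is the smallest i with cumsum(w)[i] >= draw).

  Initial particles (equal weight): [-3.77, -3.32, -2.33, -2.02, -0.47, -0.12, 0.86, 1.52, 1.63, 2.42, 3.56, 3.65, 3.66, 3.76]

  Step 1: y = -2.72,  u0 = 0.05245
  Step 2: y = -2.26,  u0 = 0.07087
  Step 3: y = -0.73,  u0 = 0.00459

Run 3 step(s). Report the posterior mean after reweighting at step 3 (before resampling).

step 1: w=[0.1653, 0.2669, 0.3052, 0.2454, 0.0128, 0.0043, 0.0001, 0.0000, 0.0000, 0.0000, 0.0000, 0.0000, 0.0000, 0.0000]  mean=-2.7225  Neff=3.9662  idx=[0, 0, 1, 1, 1, 1, 2, 2, 2, 2, 3, 3, 3, 3]
step 2: w=[0.0224, 0.0224, 0.0473, 0.0473, 0.0473, 0.0473, 0.0974, 0.0974, 0.0974, 0.0974, 0.0941, 0.0941, 0.0941, 0.0941]  mean=-2.4651  Neff=12.0022  idx=[2, 4, 5, 6, 7, 7, 8, 9, 10, 10, 11, 12, 13, 13]
step 3: w=[0.0043, 0.0043, 0.0043, 0.0629, 0.0629, 0.0629, 0.0629, 0.0629, 0.1121, 0.1121, 0.1121, 0.1121, 0.1121, 0.1121]  mean=-2.1343  Neff=10.4999  idx=[1, 4, 5, 6, 7, 8, 8, 9, 10, 10, 11, 12, 12, 13]

post_mean = -2.1343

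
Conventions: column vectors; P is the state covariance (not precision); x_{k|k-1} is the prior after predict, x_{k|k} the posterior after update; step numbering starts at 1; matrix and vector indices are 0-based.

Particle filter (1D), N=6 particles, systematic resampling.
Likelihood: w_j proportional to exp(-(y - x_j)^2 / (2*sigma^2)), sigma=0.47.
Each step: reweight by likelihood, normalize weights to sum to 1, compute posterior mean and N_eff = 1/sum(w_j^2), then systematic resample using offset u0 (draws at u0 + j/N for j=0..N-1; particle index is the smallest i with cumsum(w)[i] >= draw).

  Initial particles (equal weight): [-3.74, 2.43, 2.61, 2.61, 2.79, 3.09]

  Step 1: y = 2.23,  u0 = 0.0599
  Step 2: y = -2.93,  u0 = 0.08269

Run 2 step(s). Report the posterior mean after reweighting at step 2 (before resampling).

post_mean = 2.4331

step 1: w=[0.0000, 0.3010, 0.2376, 0.2376, 0.1620, 0.0618]  mean=2.6146  Neff=4.2813  idx=[1, 1, 2, 3, 3, 4]
step 2: w=[0.4913, 0.4913, 0.0058, 0.0058, 0.0058, 0.0001]  mean=2.4331  Neff=2.0711  idx=[0, 0, 0, 1, 1, 1]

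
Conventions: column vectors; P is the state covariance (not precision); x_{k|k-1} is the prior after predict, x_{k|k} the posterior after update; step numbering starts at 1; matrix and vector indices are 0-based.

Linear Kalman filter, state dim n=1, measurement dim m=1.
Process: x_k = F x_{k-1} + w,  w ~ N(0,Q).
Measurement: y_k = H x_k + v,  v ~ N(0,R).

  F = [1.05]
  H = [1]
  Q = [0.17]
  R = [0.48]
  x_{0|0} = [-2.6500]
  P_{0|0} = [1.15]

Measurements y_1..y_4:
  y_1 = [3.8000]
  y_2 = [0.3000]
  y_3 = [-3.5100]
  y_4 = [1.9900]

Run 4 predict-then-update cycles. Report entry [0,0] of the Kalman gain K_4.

step 1: x^-=[-2.7825]  P^-=[1.4379]  S=[1.9179]  K=[0.7497]  nu=[6.5825]  x^+=[2.1526]  P^+=[0.3599]
step 2: x^-=[2.2602]  P^-=[0.5668]  S=[1.0468]  K=[0.5414]  nu=[-1.9602]  x^+=[1.1989]  P^+=[0.2599]
step 3: x^-=[1.2588]  P^-=[0.4565]  S=[0.9365]  K=[0.4875]  nu=[-4.7688]  x^+=[-1.0658]  P^+=[0.2340]
step 4: x^-=[-1.1191]  P^-=[0.4280]  S=[0.9080]  K=[0.4713]  nu=[3.1091]  x^+=[0.3463]  P^+=[0.2262]

K[0,0] = 0.4713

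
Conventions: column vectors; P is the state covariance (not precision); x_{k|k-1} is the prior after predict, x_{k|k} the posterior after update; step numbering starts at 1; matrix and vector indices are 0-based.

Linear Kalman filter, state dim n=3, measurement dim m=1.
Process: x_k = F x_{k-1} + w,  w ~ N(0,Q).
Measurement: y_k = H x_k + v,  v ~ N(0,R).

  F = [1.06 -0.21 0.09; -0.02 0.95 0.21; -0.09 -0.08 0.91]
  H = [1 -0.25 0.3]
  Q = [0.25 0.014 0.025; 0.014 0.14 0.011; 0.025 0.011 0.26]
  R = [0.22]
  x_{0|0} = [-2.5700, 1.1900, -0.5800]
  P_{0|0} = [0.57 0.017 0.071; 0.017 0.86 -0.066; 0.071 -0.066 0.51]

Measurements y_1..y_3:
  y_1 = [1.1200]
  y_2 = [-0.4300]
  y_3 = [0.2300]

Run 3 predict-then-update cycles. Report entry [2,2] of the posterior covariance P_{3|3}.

step 1: x^-=[-3.0263, 1.0601, -0.3917]  P^-=[0.9410 -0.1299 0.1067; -0.1299 0.9113 -0.0159; 0.1067 -0.0159 0.6907]  S=[1.4115]  K=[0.7124; -0.2568; 0.2252]  nu=[4.5288]  x^+=[0.1999, -0.1029, 0.6283]  P^+=[0.2247 0.1283 -0.1197; 0.1283 0.8182 0.0658; -0.1197 0.0658 0.6191]
step 2: x^-=[0.2900, 0.0302, 0.5620]  P^-=[0.4611 -0.0362 -0.0680; -0.0362 0.9282 0.1169; -0.0680 0.1169 0.7916]  S=[0.7702]  K=[0.5840; -0.3028; 0.1821]  nu=[-0.8811]  x^+=[-0.2245, 0.2970, 0.4016]  P^+=[0.1984 0.1000 -0.1499; 0.1000 0.8576 0.1594; -0.1499 0.1594 0.7661]
step 3: x^-=[-0.2642, 0.3709, 0.3619]  P^-=[0.4379 -0.0722 -0.0984; -0.0722 1.0089 0.2249; -0.0984 0.2249 0.9043]  S=[0.7457]  K=[0.5719; -0.3447; 0.1565]  nu=[0.4784]  x^+=[0.0093, 0.2061, 0.4367]  P^+=[0.1940 0.0747 -0.1651; 0.0747 0.9203 0.2651; -0.1651 0.2651 0.8860]

P_post[2,2] = 0.8860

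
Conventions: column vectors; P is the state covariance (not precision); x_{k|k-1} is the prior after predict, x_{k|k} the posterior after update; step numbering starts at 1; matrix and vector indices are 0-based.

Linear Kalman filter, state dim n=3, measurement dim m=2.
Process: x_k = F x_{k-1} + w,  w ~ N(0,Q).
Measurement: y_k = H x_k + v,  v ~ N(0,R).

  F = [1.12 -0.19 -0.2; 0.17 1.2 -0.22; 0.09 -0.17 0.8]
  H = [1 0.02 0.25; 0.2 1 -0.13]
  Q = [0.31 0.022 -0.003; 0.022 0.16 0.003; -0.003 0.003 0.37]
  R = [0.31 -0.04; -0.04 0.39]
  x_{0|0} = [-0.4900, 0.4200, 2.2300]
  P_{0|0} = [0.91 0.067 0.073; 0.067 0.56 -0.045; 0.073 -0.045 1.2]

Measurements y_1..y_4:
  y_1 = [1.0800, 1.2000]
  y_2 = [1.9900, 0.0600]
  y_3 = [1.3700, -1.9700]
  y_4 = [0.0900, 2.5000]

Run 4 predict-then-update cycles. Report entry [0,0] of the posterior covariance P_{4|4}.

P_post[0,0] = 0.2473

step 1: x^-=[-1.0746, -0.0699, 1.6685]  P^-=[1.4551 0.1967 -0.0297; 0.1967 1.0964 -0.3396; -0.0297 -0.3396 1.1823]  S=[1.8290 0.3504; 0.3504 1.7331]  K=[0.7691 0.1282; -0.0596 0.6928; 0.2048 -0.3295]  nu=[1.7389, 1.7017]  x^+=[0.4808, 1.0055, 1.4639]  P^+=[0.2757 -0.0574 -0.1650; -0.0574 0.2869 0.0217; -0.1650 0.0217 0.9647]
step 2: x^-=[0.0547, 0.9663, 1.0435]  P^-=[0.8047 0.0182 -0.2558; 0.0182 0.6052 -0.2231; -0.2558 -0.2231 0.9700]  S=[1.0462 0.0851; 0.0851 1.1224]  K=[0.6973 0.1364; -0.0710 0.5737; 0.0121 -0.3576]  nu=[1.6551, -0.7816]  x^+=[1.1022, 0.4004, 1.3431]  P^+=[0.2589 -0.0510 -0.1888; -0.0510 0.2375 0.0053; -0.1888 0.0053 0.8271]
step 3: x^-=[0.8898, 0.3724, 1.1056]  P^-=[0.7832 0.0385 -0.2574; 0.0385 0.5400 -0.2077; -0.2574 -0.2077 0.8812]  S=[1.0192 0.1066; 0.1066 1.0590]  K=[0.6907 0.1463; -0.0600 0.5487; -0.0036 -0.3526]  nu=[0.1963, -2.3766]  x^+=[0.6777, -0.9435, 1.9428]  P^+=[0.2527 -0.0438 -0.1742; -0.0438 0.2245 -0.0051; -0.1742 -0.0051 0.7493]
step 4: x^-=[0.5498, -1.4444, 1.7756]  P^-=[0.7613 0.0444 -0.2334; 0.0444 0.5247 -0.1996; -0.2334 -0.1996 0.8357]  S=[1.0068 0.1094; 0.1094 1.0411]  K=[0.6832 0.1462; -0.0541 0.5431; 0.0088 -0.3419]  nu=[-0.8748, 4.0653]  x^+=[0.5465, 0.8110, 0.3781]  P^+=[0.2473 -0.0408 -0.1621; -0.0408 0.2211 -0.0084; -0.1621 -0.0084 0.7146]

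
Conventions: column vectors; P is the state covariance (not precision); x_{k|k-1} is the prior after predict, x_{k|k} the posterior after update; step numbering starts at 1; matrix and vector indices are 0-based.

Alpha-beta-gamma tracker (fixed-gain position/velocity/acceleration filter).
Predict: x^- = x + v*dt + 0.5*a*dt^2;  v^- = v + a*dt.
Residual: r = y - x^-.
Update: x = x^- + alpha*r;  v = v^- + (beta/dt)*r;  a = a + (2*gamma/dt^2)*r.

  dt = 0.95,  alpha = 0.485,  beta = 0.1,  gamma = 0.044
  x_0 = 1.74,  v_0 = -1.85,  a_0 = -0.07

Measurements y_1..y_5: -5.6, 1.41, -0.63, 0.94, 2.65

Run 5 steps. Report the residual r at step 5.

resid = 4.8817

step 1: x_pred=-0.0491  r=-5.5509  x^+=-2.7413  v^+=-2.5008  a^+=-0.6113
step 2: x_pred=-5.3929  r=6.8029  x^+=-2.0935  v^+=-2.3654  a^+=0.0521
step 3: x_pred=-4.3171  r=3.6871  x^+=-2.5289  v^+=-1.9278  a^+=0.4116
step 4: x_pred=-4.1746  r=5.1146  x^+=-1.6940  v^+=-0.9984  a^+=0.9103
step 5: x_pred=-2.2317  r=4.8817  x^+=0.1359  v^+=0.3802  a^+=1.3863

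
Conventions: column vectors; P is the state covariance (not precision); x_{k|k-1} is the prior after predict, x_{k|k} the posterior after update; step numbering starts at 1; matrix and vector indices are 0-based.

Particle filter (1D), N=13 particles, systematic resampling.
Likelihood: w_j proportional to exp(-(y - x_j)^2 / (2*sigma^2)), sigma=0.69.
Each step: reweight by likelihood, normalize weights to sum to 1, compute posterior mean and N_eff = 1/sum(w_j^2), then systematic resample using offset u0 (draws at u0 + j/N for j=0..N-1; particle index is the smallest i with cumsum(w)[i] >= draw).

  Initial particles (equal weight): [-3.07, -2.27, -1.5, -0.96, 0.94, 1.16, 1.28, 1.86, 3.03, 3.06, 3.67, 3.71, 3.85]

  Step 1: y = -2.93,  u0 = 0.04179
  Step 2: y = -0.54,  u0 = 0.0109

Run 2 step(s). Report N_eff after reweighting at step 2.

step 1: w=[0.5610, 0.3624, 0.0669, 0.0097, 0.0000, 0.0000, 0.0000, 0.0000, 0.0000, 0.0000, 0.0000, 0.0000, 0.0000]  mean=-2.6546  Neff=2.2192  idx=[0, 0, 0, 0, 0, 0, 0, 1, 1, 1, 1, 1, 2]
step 2: w=[0.0020, 0.0020, 0.0020, 0.0020, 0.0020, 0.0020, 0.0020, 0.0714, 0.0714, 0.0714, 0.0714, 0.0714, 0.6289]  mean=-1.7969  Neff=2.3750  idx=[5, 8, 9, 10, 11, 12, 12, 12, 12, 12, 12, 12, 12]

N_eff = 2.3750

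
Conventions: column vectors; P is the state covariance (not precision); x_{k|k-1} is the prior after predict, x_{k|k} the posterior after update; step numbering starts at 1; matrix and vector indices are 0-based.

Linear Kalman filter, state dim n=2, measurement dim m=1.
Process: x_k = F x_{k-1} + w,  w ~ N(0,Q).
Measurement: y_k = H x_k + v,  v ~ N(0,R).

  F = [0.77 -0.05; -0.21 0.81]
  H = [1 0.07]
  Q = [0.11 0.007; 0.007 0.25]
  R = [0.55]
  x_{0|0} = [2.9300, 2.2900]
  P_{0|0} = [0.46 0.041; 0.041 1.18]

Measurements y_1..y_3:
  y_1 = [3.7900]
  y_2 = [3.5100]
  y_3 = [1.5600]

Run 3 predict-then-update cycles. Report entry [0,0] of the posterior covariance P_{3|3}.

step 1: x^-=[2.1416, 1.2396]  P^-=[0.3825 -0.0892; -0.0892 1.0305]  S=[0.9251]  K=[0.4068; -0.0184]  nu=[1.5616]  x^+=[2.7768, 1.2108]  P^+=[0.2295 -0.0822; -0.0822 1.0302]
step 2: x^-=[2.0776, 0.3977]  P^-=[0.2550 -0.1240; -0.1240 0.9640]  S=[0.7923]  K=[0.3108; -0.0713]  nu=[1.4046]  x^+=[2.5142, 0.2975]  P^+=[0.1784 -0.1064; -0.1064 0.9600]
step 3: x^-=[1.9210, -0.2870]  P^-=[0.2264 -0.1282; -0.1282 0.9239]  S=[0.7629]  K=[0.2849; -0.0833]  nu=[-0.3410]  x^+=[1.8239, -0.2586]  P^+=[0.1644 -0.1101; -0.1101 0.9186]

P_post[0,0] = 0.1644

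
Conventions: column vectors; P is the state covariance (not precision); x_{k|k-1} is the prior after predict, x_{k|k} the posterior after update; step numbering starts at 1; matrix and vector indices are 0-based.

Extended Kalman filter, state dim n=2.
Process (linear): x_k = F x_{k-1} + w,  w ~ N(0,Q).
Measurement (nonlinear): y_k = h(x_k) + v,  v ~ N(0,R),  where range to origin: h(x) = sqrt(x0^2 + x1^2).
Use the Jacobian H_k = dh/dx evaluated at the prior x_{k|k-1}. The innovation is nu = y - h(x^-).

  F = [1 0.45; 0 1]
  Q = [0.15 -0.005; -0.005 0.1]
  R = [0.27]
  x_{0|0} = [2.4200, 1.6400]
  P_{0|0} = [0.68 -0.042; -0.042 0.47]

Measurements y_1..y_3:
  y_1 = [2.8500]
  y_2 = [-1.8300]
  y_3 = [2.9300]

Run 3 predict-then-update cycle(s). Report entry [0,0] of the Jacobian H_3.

step 1: x^-=[3.1580, 1.6400]  P^-=[0.8874 0.1645; 0.1645 0.5700]  H_jac=[0.8875 0.4609]  S=[1.2245]  K=[0.7050; 0.3338]  nu=[-0.7084]  x^+=[2.6585, 1.4036]  P^+=[0.2787 -0.1236; -0.1236 0.4336]
step 2: x^-=[3.2901, 1.4036]  P^-=[0.4052 0.0665; 0.0665 0.5336]  H_jac=[0.9198 0.3924]  S=[0.7430]  K=[0.5368; 0.3641]  nu=[-5.4070]  x^+=[0.3877, -0.5652]  P^+=[0.1912 -0.0787; -0.0787 0.4351]
step 3: x^-=[0.1334, -0.5652]  P^-=[0.3584 0.1121; 0.1121 0.5351]  H_jac=[0.2298 -0.9732]  S=[0.7457]  K=[-0.0358; -0.6639]  nu=[2.3493]  x^+=[0.0492, -2.1249]  P^+=[0.3574 0.0943; 0.0943 0.2064]

H_jac[0,0] = 0.2298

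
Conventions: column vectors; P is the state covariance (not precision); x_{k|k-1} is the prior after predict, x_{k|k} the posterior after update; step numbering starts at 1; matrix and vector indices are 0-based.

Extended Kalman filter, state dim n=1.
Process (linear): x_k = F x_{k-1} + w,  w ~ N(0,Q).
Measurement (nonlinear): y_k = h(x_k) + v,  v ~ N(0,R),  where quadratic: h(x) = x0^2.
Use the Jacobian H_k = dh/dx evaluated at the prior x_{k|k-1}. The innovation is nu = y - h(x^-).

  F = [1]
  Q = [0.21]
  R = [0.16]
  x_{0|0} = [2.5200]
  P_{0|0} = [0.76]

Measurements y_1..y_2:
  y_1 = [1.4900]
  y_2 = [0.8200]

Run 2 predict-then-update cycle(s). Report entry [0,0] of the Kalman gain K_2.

step 1: x^-=[2.5200]  P^-=[0.9700]  H_jac=[5.0400]  S=[24.7996]  K=[0.1971]  nu=[-4.8604]  x^+=[1.5619]  P^+=[0.0063]
step 2: x^-=[1.5619]  P^-=[0.2163]  H_jac=[3.1237]  S=[2.2702]  K=[0.2976]  nu=[-1.6194]  x^+=[1.0800]  P^+=[0.0152]

K[0,0] = 0.2976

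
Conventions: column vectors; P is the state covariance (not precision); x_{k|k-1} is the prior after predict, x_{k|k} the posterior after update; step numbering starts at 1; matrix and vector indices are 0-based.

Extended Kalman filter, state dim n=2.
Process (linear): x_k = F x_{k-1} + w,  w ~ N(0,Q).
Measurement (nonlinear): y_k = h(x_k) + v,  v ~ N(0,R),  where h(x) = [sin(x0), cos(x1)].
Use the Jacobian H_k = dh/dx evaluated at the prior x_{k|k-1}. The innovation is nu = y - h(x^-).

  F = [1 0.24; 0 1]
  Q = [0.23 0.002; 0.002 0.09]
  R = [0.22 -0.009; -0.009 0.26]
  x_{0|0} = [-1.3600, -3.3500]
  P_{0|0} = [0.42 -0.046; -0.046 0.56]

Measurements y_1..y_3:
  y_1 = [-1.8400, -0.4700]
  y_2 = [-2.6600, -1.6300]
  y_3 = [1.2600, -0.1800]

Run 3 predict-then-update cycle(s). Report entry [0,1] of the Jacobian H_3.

H_jac[0,1] = 0.0000

step 1: x^-=[-2.1640, -3.3500]  P^-=[0.6602 0.0904; 0.0904 0.6500]  H_jac=[-0.5590 0.0000; 0.0000 -0.2069]  S=[0.4263 0.0015; 0.0015 0.2878]  K=[-0.8655 -0.0606; -0.1169 -0.4667]  nu=[-1.0108, 0.5084]  x^+=[-1.3199, -3.4690]  P^+=[0.3396 0.0385; 0.0385 0.5813]
step 2: x^-=[-2.1525, -3.4690]  P^-=[0.6216 0.1800; 0.1800 0.6713]  H_jac=[-0.5494 0.0000; 0.0000 -0.3216]  S=[0.4077 0.0228; 0.0228 0.3294]  K=[-0.8312 -0.1182; -0.2068 -0.6411]  nu=[-1.8245, -0.6831]  x^+=[-0.5553, -2.6538]  P^+=[0.3309 0.0723; 0.0723 0.5125]
step 3: x^-=[-1.1922, -2.6538]  P^-=[0.6251 0.1973; 0.1973 0.6025]  H_jac=[0.3696 0.0000; 0.0000 0.4686]  S=[0.3054 0.0252; 0.0252 0.3923]  K=[0.7410 0.1881; 0.1804 0.7081]  nu=[2.1892, 0.7034]  x^+=[0.5624, -1.7608]  P^+=[0.4365 0.0901; 0.0901 0.3894]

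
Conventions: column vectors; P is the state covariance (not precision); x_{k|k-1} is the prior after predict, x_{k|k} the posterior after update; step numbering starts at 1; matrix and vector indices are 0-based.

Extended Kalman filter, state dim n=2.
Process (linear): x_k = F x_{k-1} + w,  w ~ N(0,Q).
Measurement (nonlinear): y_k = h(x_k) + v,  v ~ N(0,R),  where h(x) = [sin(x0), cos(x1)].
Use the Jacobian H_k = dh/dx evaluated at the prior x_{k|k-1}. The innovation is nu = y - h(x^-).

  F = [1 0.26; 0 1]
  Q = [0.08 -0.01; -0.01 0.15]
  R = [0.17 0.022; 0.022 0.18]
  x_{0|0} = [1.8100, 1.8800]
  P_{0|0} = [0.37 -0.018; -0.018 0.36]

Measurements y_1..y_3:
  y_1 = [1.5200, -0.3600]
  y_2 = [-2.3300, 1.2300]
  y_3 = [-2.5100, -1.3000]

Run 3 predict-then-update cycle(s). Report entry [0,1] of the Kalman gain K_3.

K[0,1] = -0.0540

step 1: x^-=[2.2988, 1.8800]  P^-=[0.4650 0.0656; 0.0656 0.5100]  H_jac=[-0.6654 0.0000; 0.0000 -0.9526]  S=[0.3759 0.0636; 0.0636 0.6428]  K=[-0.8204 -0.0161; 0.0119 -0.7570]  nu=[0.7735, -0.0557]  x^+=[1.6651, 1.9314]  P^+=[0.2101 0.0220; 0.0220 0.1428]
step 2: x^-=[2.1673, 1.9314]  P^-=[0.3112 0.0491; 0.0491 0.2928]  H_jac=[-0.5617 0.0000; 0.0000 -0.9357]  S=[0.2682 0.0478; 0.0478 0.4363]  K=[-0.6457 -0.0346; 0.0093 -0.6288]  nu=[-3.1573, 1.5828]  x^+=[4.1512, 0.9068]  P^+=[0.1968 0.0218; 0.0218 0.1208]
step 3: x^-=[4.3869, 0.9068]  P^-=[0.2963 0.0432; 0.0432 0.2708]  H_jac=[-0.3197 0.0000; 0.0000 -0.7875]  S=[0.2003 0.0329; 0.0329 0.3479]  K=[-0.4641 -0.0540; 0.0321 -0.6159]  nu=[-1.5625, -1.9163]  x^+=[5.2155, 2.0368]  P^+=[0.2505 0.0253; 0.0253 0.1399]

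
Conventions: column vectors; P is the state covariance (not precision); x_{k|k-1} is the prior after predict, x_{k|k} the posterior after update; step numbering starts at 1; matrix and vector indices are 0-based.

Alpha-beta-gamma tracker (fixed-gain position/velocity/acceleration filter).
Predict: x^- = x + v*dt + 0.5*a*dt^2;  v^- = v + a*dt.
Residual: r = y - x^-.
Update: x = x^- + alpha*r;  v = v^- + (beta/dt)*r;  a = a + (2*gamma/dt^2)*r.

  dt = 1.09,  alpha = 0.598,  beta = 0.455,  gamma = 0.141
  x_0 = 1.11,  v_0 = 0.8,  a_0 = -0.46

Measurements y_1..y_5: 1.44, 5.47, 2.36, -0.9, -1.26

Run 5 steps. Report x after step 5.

x_post = -1.5227

step 1: x_pred=1.7087  r=-0.2687  x^+=1.5480  v^+=0.1864  a^+=-0.5238
step 2: x_pred=1.4401  r=4.0299  x^+=3.8500  v^+=1.2977  a^+=0.4327
step 3: x_pred=5.5215  r=-3.1615  x^+=3.6309  v^+=0.4497  a^+=-0.3177
step 4: x_pred=3.9324  r=-4.8324  x^+=1.0426  v^+=-1.9138  a^+=-1.4646
step 5: x_pred=-1.9135  r=0.6535  x^+=-1.5227  v^+=-3.2375  a^+=-1.3095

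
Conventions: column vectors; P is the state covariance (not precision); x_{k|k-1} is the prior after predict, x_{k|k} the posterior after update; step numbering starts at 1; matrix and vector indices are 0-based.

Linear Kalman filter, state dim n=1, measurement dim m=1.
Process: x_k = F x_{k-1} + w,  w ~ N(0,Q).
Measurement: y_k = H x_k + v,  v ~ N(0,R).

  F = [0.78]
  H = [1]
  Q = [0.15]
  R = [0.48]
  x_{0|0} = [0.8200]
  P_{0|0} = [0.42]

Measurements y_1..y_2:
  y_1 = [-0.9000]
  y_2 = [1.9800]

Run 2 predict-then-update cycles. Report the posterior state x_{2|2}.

x_post = [0.7035]

step 1: x^-=[0.6396]  P^-=[0.4055]  S=[0.8855]  K=[0.4580]  nu=[-1.5396]  x^+=[-0.0655]  P^+=[0.2198]
step 2: x^-=[-0.0511]  P^-=[0.2837]  S=[0.7637]  K=[0.3715]  nu=[2.0311]  x^+=[0.7035]  P^+=[0.1783]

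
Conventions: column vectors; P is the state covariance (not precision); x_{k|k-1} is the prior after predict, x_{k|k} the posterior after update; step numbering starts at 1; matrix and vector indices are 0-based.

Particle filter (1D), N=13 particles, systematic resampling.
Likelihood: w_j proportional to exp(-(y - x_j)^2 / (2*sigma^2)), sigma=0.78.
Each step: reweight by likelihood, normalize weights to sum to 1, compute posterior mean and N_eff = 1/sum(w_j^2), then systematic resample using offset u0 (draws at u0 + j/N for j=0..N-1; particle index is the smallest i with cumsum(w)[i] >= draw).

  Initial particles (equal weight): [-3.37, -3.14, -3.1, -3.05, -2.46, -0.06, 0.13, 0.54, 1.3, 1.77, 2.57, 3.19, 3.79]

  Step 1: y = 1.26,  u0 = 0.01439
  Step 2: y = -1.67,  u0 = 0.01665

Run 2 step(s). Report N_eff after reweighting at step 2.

N_eff = 3.6115

step 1: w=[0.0000, 0.0000, 0.0000, 0.0000, 0.0000, 0.0714, 0.1047, 0.1953, 0.2986, 0.2415, 0.0730, 0.0140, 0.0016]  mean=1.1685  Neff=4.8264  idx=[5, 6, 6, 7, 7, 8, 8, 8, 8, 9, 9, 9, 10]
step 2: w=[0.3994, 0.2345, 0.2345, 0.0607, 0.0607, 0.0024, 0.0024, 0.0024, 0.0024, 0.0002, 0.0002, 0.0002, 0.0000]  mean=0.1161  Neff=3.6115  idx=[0, 0, 0, 0, 0, 1, 1, 1, 1, 2, 2, 2, 4]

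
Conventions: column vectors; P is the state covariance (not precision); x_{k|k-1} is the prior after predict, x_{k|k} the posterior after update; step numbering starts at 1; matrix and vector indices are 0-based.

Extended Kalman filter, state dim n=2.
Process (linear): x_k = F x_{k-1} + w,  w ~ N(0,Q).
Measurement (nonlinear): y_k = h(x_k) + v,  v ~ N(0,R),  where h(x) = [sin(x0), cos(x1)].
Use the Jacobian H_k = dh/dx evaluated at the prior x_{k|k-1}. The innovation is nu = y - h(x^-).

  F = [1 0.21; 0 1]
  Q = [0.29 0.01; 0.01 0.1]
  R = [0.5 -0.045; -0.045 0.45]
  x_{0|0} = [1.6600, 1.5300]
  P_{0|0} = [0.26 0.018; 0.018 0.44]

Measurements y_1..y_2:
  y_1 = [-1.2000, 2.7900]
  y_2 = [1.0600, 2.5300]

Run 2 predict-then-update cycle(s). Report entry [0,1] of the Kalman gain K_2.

step 1: x^-=[1.9813, 1.5300]  P^-=[0.5770 0.1204; 0.1204 0.5400]  H_jac=[-0.3991 0.0000; 0.0000 -0.9992]  S=[0.5919 0.0030; 0.0030 0.9891]  K=[-0.3884 -0.1204; -0.0784 -0.5453]  nu=[-2.1169, 2.7492]  x^+=[2.4724, 0.1970]  P^+=[0.4730 0.0368; 0.0368 0.2420]
step 2: x^-=[2.5137, 0.1970]  P^-=[0.7892 0.0976; 0.0976 0.3420]  H_jac=[-0.8093 0.0000; 0.0000 -0.1957]  S=[1.0169 -0.0295; -0.0295 0.4631]  K=[-0.6304 -0.0815; -0.0820 -0.1498]  nu=[0.4726, 1.5493]  x^+=[2.0896, -0.0738]  P^+=[0.3850 0.0423; 0.0423 0.3255]

K[0,1] = -0.0815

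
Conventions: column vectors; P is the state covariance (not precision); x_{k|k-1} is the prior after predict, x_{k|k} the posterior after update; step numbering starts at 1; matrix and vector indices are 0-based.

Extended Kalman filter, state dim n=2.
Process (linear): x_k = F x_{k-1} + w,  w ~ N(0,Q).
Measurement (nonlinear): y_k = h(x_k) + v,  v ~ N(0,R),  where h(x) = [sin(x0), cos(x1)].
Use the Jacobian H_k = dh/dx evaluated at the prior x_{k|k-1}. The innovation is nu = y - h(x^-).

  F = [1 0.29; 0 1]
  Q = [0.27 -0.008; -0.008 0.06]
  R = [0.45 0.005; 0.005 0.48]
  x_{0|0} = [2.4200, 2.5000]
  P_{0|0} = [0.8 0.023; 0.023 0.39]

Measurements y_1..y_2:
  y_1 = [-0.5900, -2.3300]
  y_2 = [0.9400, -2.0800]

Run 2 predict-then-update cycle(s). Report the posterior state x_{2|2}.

x_post = [4.0328, 3.0545]

step 1: x^-=[3.1450, 2.5000]  P^-=[1.1161 0.1281; 0.1281 0.4500]  H_jac=[-1.0000 0.0000; 0.0000 -0.5985]  S=[1.5661 0.0817; 0.0817 0.6412]  K=[-0.7112 -0.0290; -0.0603 -0.4123]  nu=[-0.5866, -1.5289]  x^+=[3.6065, 3.1658]  P^+=[0.3202 0.0292; 0.0292 0.3312]
step 2: x^-=[4.5246, 3.1658]  P^-=[0.6350 0.1172; 0.1172 0.3912]  H_jac=[-0.1867 0.0000; 0.0000 0.0242]  S=[0.4721 0.0045; 0.0045 0.4802]  K=[-0.2512 0.0082; -0.0466 0.0201]  nu=[1.9224, -1.0803]  x^+=[4.0328, 3.0545]  P^+=[0.6052 0.1117; 0.1117 0.3900]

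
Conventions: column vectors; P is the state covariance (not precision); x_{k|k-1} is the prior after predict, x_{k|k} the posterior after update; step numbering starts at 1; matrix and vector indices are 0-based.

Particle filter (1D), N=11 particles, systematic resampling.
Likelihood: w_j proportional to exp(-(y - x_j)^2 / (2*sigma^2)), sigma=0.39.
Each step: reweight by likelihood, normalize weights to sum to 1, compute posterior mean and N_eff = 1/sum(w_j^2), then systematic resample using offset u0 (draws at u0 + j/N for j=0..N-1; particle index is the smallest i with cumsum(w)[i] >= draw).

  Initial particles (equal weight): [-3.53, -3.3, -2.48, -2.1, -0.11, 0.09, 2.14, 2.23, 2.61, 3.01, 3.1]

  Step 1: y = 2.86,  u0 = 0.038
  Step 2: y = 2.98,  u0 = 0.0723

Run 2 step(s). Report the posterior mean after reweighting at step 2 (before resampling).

step 1: w=[0.0000, 0.0000, 0.0000, 0.0000, 0.0000, 0.0000, 0.0602, 0.0897, 0.2693, 0.3071, 0.2737]  mean=2.8046  Neff=3.9459  idx=[6, 7, 8, 8, 8, 9, 9, 9, 10, 10, 10]
step 2: w=[0.0123, 0.0196, 0.0795, 0.0795, 0.0795, 0.1243, 0.1243, 0.1243, 0.1189, 0.1189, 0.1189]  mean=2.9207  Neff=9.2365  idx=[2, 3, 4, 5, 6, 7, 7, 8, 9, 10, 10]

post_mean = 2.9207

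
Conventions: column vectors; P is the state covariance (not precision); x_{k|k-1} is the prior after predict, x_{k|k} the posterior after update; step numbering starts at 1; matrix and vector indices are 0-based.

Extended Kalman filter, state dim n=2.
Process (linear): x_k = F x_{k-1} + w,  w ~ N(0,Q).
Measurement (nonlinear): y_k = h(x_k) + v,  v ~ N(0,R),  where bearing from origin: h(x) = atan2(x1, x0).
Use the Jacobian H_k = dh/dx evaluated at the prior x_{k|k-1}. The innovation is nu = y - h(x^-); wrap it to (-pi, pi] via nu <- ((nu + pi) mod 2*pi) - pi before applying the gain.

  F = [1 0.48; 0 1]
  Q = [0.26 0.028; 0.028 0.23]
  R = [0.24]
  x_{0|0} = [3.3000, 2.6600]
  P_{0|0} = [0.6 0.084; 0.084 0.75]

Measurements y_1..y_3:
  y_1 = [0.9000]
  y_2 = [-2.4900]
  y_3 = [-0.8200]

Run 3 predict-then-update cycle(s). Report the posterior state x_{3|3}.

x_post = [6.3741, 1.1439]

step 1: x^-=[4.5768, 2.6600]  P^-=[1.1134 0.4720; 0.4720 0.9800]  H_jac=[-0.0949 0.1633]  S=[0.2615]  K=[-0.1094; 0.4407]  nu=[0.3735]  x^+=[4.5360, 2.8246]  P^+=[1.1103 0.4846; 0.4846 0.9292]
step 2: x^-=[5.8918, 2.8246]  P^-=[2.0496 0.9586; 0.9586 1.1592]  H_jac=[-0.0662 0.1380]  S=[0.2535]  K=[-0.0131; 0.3808]  nu=[-2.9370]  x^+=[5.9301, 1.7061]  P^+=[2.0496 0.9599; 0.9599 1.1224]
step 3: x^-=[6.7491, 1.7061]  P^-=[3.4897 1.5267; 1.5267 1.3524]  H_jac=[-0.0352 0.1393]  S=[0.2556]  K=[0.3512; 0.5267]  nu=[-1.0676]  x^+=[6.3741, 1.1439]  P^+=[3.4582 1.4794; 1.4794 1.2815]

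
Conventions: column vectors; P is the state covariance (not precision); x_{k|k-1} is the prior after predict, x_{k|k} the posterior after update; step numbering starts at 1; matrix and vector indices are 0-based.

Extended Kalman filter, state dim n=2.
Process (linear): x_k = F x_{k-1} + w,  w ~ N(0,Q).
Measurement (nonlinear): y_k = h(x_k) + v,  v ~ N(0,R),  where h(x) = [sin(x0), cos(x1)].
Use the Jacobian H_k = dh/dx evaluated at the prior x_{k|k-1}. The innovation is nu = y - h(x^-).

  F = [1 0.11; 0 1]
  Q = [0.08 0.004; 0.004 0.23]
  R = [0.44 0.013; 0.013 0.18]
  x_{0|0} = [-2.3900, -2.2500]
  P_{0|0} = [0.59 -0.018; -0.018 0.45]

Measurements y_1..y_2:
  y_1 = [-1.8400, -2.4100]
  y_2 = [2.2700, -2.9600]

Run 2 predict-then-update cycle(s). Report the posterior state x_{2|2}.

step 1: x^-=[-2.6375, -2.2500]  P^-=[0.6715 0.0355; 0.0355 0.6800]  H_jac=[-0.8756 0.0000; 0.0000 0.7781]  S=[0.9548 -0.0112; -0.0112 0.5917]  K=[-0.6154 0.0351; -0.0221 0.8938]  nu=[-1.3570, -1.7818]  x^+=[-1.8649, -3.8127]  P^+=[0.3087 -0.0022; -0.0022 0.2064]
step 2: x^-=[-2.2843, -3.8127]  P^-=[0.3907 0.0245; 0.0245 0.4364]  H_jac=[-0.6545 0.0000; 0.0000 -0.6218]  S=[0.6074 0.0230; 0.0230 0.3487]  K=[-0.4204 -0.0160; 0.0030 -0.7783]  nu=[3.0261, -2.1768]  x^+=[-3.5216, -2.1092]  P^+=[0.2830 0.0134; 0.0134 0.2252]

x_post = [-3.5216, -2.1092]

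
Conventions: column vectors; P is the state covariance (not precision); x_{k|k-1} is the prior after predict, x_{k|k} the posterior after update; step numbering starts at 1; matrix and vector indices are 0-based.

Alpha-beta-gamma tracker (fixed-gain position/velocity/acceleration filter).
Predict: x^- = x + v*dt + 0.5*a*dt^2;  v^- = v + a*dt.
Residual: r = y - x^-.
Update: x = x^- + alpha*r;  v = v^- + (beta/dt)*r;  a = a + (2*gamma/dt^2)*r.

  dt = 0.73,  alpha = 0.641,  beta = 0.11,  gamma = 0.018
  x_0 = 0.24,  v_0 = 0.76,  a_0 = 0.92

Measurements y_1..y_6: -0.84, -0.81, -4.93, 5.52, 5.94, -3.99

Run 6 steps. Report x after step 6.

step 1: x_pred=1.0399  r=-1.8799  x^+=-0.1651  v^+=1.1483  a^+=0.7930
step 2: x_pred=0.8845  r=-1.6945  x^+=-0.2017  v^+=1.4719  a^+=0.6785
step 3: x_pred=1.0536  r=-5.9836  x^+=-2.7819  v^+=1.0656  a^+=0.2743
step 4: x_pred=-1.9309  r=7.4509  x^+=2.8451  v^+=2.3886  a^+=0.7777
step 5: x_pred=4.7960  r=1.1440  x^+=5.5293  v^+=3.1286  a^+=0.8549
step 6: x_pred=8.0410  r=-12.0310  x^+=0.3291  v^+=1.9399  a^+=0.0422

x_post = 0.3291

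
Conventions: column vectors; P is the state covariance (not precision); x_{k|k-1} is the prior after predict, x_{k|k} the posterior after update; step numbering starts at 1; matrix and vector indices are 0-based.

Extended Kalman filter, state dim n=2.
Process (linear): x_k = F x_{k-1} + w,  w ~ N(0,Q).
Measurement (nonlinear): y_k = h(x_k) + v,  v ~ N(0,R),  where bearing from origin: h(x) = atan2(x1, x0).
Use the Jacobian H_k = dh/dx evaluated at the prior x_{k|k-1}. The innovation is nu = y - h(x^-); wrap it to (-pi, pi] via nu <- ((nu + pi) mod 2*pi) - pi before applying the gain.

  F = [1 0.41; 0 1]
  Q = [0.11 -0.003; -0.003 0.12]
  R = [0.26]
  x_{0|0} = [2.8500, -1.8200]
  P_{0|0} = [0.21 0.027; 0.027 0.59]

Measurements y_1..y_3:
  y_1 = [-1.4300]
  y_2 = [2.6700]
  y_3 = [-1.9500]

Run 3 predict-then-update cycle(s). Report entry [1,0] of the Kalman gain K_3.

K[1,0] = -0.0254

step 1: x^-=[2.1038, -1.8200]  P^-=[0.4413 0.2659; 0.2659 0.7100]  H_jac=[0.2352 0.2719]  S=[0.3709]  K=[0.4748; 0.6890]  nu=[-0.7168]  x^+=[1.7635, -2.3139]  P^+=[0.3577 0.1446; 0.1446 0.5339]
step 2: x^-=[0.8148, -2.3139]  P^-=[0.6760 0.3605; 0.3605 0.6539]  H_jac=[0.3845 0.1354]  S=[0.4095]  K=[0.7540; 0.5547]  nu=[-2.3810]  x^+=[-0.9805, -3.6347]  P^+=[0.4432 0.1892; 0.1892 0.5279]
step 3: x^-=[-2.4707, -3.6347]  P^-=[0.7971 0.4027; 0.4027 0.6479]  H_jac=[0.1882 -0.1279]  S=[0.2794]  K=[0.3525; -0.0254]  nu=[0.2178]  x^+=[-2.3939, -3.6402]  P^+=[0.7624 0.4052; 0.4052 0.6477]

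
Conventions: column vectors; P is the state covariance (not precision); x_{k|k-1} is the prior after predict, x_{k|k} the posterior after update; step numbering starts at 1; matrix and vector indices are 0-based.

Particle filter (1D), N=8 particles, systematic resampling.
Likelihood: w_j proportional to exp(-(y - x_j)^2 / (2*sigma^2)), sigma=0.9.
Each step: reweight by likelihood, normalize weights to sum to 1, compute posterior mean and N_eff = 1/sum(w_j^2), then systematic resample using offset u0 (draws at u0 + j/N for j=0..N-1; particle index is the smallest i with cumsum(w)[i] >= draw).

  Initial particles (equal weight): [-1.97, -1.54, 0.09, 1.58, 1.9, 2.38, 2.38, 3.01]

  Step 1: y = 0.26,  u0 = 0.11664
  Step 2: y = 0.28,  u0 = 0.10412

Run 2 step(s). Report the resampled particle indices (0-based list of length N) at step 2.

step 1: w=[0.0254, 0.0740, 0.5369, 0.1865, 0.1039, 0.0341, 0.0341, 0.0051]  mean=0.5542  Neff=2.9211  idx=[2, 2, 2, 2, 2, 3, 4, 6]
step 2: w=[0.1776, 0.1776, 0.1776, 0.1776, 0.1776, 0.0640, 0.0359, 0.0119]  mean=0.2777  Neff=6.1243  idx=[0, 1, 1, 2, 3, 4, 4, 6]

resampled_idx = [0, 1, 1, 2, 3, 4, 4, 6]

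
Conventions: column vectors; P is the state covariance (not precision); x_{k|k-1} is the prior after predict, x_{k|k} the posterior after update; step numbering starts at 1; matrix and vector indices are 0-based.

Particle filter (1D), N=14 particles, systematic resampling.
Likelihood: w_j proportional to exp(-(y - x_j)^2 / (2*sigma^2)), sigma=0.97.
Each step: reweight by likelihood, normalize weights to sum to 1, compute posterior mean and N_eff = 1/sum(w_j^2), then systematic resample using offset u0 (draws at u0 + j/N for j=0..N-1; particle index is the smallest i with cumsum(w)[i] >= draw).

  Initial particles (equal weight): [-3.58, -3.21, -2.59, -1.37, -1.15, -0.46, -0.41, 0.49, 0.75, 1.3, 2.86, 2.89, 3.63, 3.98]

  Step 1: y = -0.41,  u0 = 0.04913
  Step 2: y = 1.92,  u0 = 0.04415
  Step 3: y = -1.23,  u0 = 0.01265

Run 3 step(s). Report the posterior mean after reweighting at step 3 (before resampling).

post_mean = 0.1004

step 1: w=[0.0010, 0.0032, 0.0166, 0.1272, 0.1552, 0.2073, 0.2076, 0.1350, 0.1016, 0.0439, 0.0007, 0.0006, 0.0000, 0.0000]  mean=-0.3868  Neff=6.3651  idx=[3, 3, 4, 4, 5, 5, 5, 6, 6, 6, 7, 7, 8, 9]
step 2: w=[0.0014, 0.0014, 0.0029, 0.0029, 0.0214, 0.0214, 0.0214, 0.0242, 0.0242, 0.0242, 0.1461, 0.1461, 0.2093, 0.3532]  mean=0.6897  Neff=4.6637  idx=[5, 8, 10, 10, 11, 11, 12, 12, 12, 13, 13, 13, 13, 13]
step 3: w=[0.2606, 0.2499, 0.0741, 0.0741, 0.0741, 0.0741, 0.0445, 0.0445, 0.0445, 0.0119, 0.0119, 0.0119, 0.0119, 0.0119]  mean=0.1004  Neff=6.2898  idx=[0, 0, 0, 0, 1, 1, 1, 2, 2, 3, 4, 5, 7, 9]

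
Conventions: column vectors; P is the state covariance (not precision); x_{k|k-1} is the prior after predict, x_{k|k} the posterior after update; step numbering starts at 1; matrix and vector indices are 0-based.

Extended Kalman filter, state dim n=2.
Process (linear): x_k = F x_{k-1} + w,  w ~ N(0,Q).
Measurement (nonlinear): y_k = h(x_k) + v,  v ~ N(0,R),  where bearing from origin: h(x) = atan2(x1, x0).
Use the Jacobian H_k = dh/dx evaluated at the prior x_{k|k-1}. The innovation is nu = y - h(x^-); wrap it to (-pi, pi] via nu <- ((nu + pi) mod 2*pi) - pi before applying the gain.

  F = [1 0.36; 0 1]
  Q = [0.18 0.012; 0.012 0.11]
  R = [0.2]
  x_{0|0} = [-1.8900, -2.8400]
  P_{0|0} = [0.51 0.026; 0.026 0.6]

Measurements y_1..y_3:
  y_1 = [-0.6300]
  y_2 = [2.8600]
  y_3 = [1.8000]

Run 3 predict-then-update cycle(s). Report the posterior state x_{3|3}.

step 1: x^-=[-2.9124, -2.8400]  P^-=[0.7865 0.2540; 0.2540 0.7100]  H_jac=[0.1716 -0.1760]  S=[0.2298]  K=[0.3928; -0.3541]  nu=[1.7388]  x^+=[-2.2294, -3.4556]  P^+=[0.7510 0.2860; 0.2860 0.6812]
step 2: x^-=[-3.4734, -3.4556]  P^-=[1.2252 0.5432; 0.5432 0.7912]  H_jac=[0.1439 -0.1447]  S=[0.2193]  K=[0.4458; -0.1654]  nu=[-1.0644]  x^+=[-3.9479, -3.2795]  P^+=[1.1816 0.5594; 0.5594 0.7852]
step 3: x^-=[-5.1285, -3.2795]  P^-=[1.8661 0.8540; 0.8540 0.8952]  H_jac=[0.0885 -0.1384]  S=[0.2108]  K=[0.2227; -0.2291]  nu=[-1.9105]  x^+=[-5.5540, -2.8418]  P^+=[1.8557 0.8648; 0.8648 0.8841]

x_post = [-5.5540, -2.8418]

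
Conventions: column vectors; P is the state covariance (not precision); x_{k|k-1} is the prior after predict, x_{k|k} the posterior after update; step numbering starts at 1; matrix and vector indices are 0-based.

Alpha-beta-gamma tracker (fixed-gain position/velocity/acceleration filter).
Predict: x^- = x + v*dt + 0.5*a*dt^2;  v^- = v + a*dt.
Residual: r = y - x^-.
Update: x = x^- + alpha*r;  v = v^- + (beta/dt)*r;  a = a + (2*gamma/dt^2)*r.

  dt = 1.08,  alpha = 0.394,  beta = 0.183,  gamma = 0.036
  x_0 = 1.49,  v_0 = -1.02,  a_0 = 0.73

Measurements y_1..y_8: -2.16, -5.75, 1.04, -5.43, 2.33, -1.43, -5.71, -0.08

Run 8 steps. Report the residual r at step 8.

resid = 0.3551

step 1: x_pred=0.8141  r=-2.9741  x^+=-0.3577  v^+=-0.7356  a^+=0.5464
step 2: x_pred=-0.8334  r=-4.9166  x^+=-2.7705  v^+=-0.9785  a^+=0.2429
step 3: x_pred=-3.6857  r=4.7257  x^+=-1.8238  v^+=0.0846  a^+=0.5346
step 4: x_pred=-1.4206  r=-4.0094  x^+=-3.0003  v^+=-0.0174  a^+=0.2871
step 5: x_pred=-2.8517  r=5.1817  x^+=-0.8101  v^+=1.1707  a^+=0.6070
step 6: x_pred=0.8083  r=-2.2383  x^+=-0.0736  v^+=1.4470  a^+=0.4688
step 7: x_pred=1.7626  r=-7.4726  x^+=-1.1816  v^+=0.6871  a^+=0.0076
step 8: x_pred=-0.4351  r=0.3551  x^+=-0.2952  v^+=0.7555  a^+=0.0295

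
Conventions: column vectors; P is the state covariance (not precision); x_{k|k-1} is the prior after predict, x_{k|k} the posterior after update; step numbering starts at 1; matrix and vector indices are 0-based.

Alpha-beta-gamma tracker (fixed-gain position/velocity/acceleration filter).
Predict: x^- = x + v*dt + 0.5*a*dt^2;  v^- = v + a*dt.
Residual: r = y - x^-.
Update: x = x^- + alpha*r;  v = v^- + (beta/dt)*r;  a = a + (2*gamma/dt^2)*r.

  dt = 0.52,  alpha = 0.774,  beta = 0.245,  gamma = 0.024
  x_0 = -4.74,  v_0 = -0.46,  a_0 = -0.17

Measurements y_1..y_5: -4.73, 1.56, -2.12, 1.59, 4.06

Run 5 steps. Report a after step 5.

a_post = 1.0241

step 1: x_pred=-5.0022  r=0.2722  x^+=-4.7915  v^+=-0.4202  a^+=-0.1217
step 2: x_pred=-5.0264  r=6.5864  x^+=0.0715  v^+=2.6198  a^+=1.0475
step 3: x_pred=1.5754  r=-3.6954  x^+=-1.2848  v^+=1.4234  a^+=0.3915
step 4: x_pred=-0.4917  r=2.0817  x^+=1.1195  v^+=2.6078  a^+=0.7611
step 5: x_pred=2.5785  r=1.4815  x^+=3.7252  v^+=3.7016  a^+=1.0241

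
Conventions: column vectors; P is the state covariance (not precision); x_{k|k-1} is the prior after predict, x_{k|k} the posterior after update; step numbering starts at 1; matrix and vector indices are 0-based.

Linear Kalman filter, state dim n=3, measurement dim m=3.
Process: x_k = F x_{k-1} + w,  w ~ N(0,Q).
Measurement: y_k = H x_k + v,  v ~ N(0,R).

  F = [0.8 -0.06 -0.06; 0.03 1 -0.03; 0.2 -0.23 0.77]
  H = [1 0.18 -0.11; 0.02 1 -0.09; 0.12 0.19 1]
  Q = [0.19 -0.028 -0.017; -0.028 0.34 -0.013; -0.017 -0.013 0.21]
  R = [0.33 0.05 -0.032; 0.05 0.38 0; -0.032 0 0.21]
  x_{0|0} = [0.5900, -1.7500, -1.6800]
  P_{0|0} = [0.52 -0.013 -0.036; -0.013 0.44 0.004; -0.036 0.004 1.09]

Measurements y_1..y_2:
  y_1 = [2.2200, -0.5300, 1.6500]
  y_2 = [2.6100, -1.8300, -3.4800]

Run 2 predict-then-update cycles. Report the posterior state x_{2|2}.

step 1: x^-=[0.6778, -1.6819, -0.7731]  P^-=[0.5330 -0.0496 0.0026; -0.0496 0.7805 -0.1363; 0.0026 -0.1363 0.8890]  S=[0.8860 0.1771 -0.0688; 0.1771 1.1904 -0.0705; -0.0688 -0.0705 1.0815]  K=[0.6218 -0.1204 0.0845; -0.0106 0.6696 0.0486; -0.0485 -0.1278 0.7870]  nu=[1.7599, 1.0688, 2.6613]  x^+=[1.8683, -0.8557, 1.0994]  P^+=[0.1978 -0.0206 -0.0220; -0.0206 0.2512 -0.0347; -0.0220 -0.0347 0.1761]
step 2: x^-=[1.4800, -0.8326, 1.4170]  P^-=[0.3219 -0.0519 0.0019; -0.0519 0.5924 -0.1050; 0.0019 -0.1050 0.3430]  S=[0.6604 0.1275 -0.0367; 0.1275 0.9921 -0.0271; -0.0367 -0.0271 0.5372]  K=[0.4986 -0.1077 0.0856; -0.0153 0.6084 0.0322; -0.0273 -0.1171 0.5940]  nu=[1.4357, -0.8995, -4.9164]  x^+=[1.8717, -1.5601, -1.4372]  P^+=[0.1586 -0.0203 -0.0131; -0.0203 0.2278 -0.0336; -0.0131 -0.0336 0.1336]

x_post = [1.8717, -1.5601, -1.4372]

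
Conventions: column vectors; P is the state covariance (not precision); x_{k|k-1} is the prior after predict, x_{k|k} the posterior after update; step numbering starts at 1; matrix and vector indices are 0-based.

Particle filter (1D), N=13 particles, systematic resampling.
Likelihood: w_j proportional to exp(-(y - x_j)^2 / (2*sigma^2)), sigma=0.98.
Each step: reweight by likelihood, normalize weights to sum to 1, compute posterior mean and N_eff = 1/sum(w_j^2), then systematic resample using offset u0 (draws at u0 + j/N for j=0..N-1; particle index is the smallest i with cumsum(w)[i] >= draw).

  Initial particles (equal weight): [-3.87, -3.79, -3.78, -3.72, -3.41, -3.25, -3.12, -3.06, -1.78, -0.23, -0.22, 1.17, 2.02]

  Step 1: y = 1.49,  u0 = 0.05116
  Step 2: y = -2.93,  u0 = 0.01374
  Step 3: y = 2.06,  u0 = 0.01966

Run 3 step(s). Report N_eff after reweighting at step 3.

N_eff = 12.9982

step 1: w=[0.0000, 0.0000, 0.0000, 0.0000, 0.0000, 0.0000, 0.0000, 0.0000, 0.0017, 0.0953, 0.0970, 0.4217, 0.3842]  mean=1.2231  Neff=2.9074  idx=[9, 10, 11, 11, 11, 11, 11, 11, 12, 12, 12, 12, 12]
step 2: w=[0.4963, 0.4825, 0.0035, 0.0035, 0.0035, 0.0035, 0.0035, 0.0035, 0.0001, 0.0001, 0.0001, 0.0001, 0.0001]  mean=-0.1951  Neff=2.0872  idx=[0, 0, 0, 0, 0, 0, 0, 1, 1, 1, 1, 1, 1]
step 3: w=[0.0761, 0.0761, 0.0761, 0.0761, 0.0761, 0.0761, 0.0761, 0.0779, 0.0779, 0.0779, 0.0779, 0.0779, 0.0779]  mean=-0.2253  Neff=12.9982  idx=[0, 1, 2, 3, 4, 5, 6, 7, 8, 9, 10, 11, 12]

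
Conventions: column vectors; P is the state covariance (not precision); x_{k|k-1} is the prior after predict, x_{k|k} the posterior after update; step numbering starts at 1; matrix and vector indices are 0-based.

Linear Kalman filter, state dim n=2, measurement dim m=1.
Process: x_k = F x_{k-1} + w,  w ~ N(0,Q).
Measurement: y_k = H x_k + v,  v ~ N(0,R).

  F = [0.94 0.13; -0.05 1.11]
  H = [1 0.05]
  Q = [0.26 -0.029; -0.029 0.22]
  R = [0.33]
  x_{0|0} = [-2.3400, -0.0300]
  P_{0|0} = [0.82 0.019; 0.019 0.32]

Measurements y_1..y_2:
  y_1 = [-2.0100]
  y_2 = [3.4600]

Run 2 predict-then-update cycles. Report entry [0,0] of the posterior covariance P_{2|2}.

step 1: x^-=[-2.2035, 0.0837]  P^-=[0.9946 -0.0017; -0.0017 0.6142]  S=[1.3260]  K=[0.7500; 0.0219]  nu=[0.1893]  x^+=[-2.0615, 0.0878]  P^+=[0.2487 -0.0234; -0.0234 0.6136]
step 2: x^-=[-1.9264, 0.2006]  P^-=[0.4844 0.0235; 0.0235 0.9792]  S=[0.8192]  K=[0.5927; 0.0885]  nu=[5.3764]  x^+=[1.2603, 0.6764]  P^+=[0.1966 -0.0194; -0.0194 0.9728]

P_post[0,0] = 0.1966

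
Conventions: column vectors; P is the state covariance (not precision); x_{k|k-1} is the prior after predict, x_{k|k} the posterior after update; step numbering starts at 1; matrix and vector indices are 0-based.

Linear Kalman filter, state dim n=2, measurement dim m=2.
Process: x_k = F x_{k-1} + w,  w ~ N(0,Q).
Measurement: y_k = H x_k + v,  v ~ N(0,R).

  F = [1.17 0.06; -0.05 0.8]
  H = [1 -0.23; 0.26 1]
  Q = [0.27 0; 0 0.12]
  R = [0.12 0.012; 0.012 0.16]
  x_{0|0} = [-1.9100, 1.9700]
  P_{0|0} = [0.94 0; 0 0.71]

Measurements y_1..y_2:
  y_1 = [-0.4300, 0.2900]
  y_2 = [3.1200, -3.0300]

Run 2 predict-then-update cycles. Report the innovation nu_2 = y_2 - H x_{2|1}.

step 1: x^-=[-2.1165, 1.6715]  P^-=[1.5593 -0.0209; -0.0209 0.5767]  S=[1.7195 0.2651; 0.2651 0.8313]  K=[0.8817 0.1814; -0.2054 0.7528]  nu=[2.0709, -0.8312]  x^+=[-0.4413, 0.6205]  P^+=[0.1105 0.0109; 0.0109 0.1152]
step 2: x^-=[-0.4791, 0.5185]  P^-=[0.4232 0.0092; 0.0092 0.1931]  S=[0.5492 0.0863; 0.0863 0.3865]  K=[0.7444 0.1423; -0.1488 0.5390]  nu=[3.7183, -3.4239]  x^+=[1.8014, -1.8804]  P^+=[0.0928 0.0076; 0.0076 0.0825]

innov = [3.7183, -3.4239]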